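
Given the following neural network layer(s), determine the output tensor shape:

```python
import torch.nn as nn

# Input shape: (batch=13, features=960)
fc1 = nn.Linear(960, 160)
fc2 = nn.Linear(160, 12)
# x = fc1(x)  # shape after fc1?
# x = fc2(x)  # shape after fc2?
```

Input: (13, 960) -> after fc1: (13, 160) -> Output: (13, 12)

Answer: (13, 12)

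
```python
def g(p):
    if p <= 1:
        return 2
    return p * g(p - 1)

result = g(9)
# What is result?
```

g(9) = 9 * 8 * 7 * 6 * 5 * 4 * 3 * 2 * 2 = 725760

Answer: 725760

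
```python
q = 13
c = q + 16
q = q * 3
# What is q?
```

Trace:
`q = 13` → q = 13
`c = q + 16` → c = 29
`q = q * 3` → q = 39
So q = 39

Answer: 39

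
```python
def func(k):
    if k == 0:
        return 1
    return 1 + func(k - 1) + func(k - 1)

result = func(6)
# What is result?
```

func(k) = 1 + 2·func(k-1), func(0)=1. Closed form: (1+1)·2^6 - 1 = 127.

Answer: 127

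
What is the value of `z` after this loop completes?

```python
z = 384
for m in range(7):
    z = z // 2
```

Halve 7 times: 384 // 2^7 = 3
`z` takes the values: 384 → 192 → 96 → 48 → 24 → 12 → 6 → 3

Answer: 3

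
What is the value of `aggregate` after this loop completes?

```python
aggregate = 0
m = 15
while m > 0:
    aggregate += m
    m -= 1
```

Sum 15 down to 1
`aggregate` takes the values: 0 → 15 → 29 → 42 → 54 → 65 → 75 → 84 → 92 → 99 → 105 → 110 → 114 → 117 → 119 → 120

Answer: 120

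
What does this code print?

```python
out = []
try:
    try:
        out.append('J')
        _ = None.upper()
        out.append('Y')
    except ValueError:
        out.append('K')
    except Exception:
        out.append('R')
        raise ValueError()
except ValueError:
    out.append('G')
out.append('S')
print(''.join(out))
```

Execution trace: 'J' (inner try body) → 'R' (inner except Exception) → 'G' (outer except ValueError) → 'S' (after the try/except). Output: JRGS

Answer: JRGS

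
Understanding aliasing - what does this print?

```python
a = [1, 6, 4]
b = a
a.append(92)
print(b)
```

Key concept: basic list aliasing.
Step by step:
`a = [1, 6, 4]` → a = [1, 6, 4]
`b = a` → b = [1, 6, 4] (same object as a)
`a.append(92)` → a = [1, 6, 4, 92] (same object as b); b = [1, 6, 4, 92] (same object as a)
`print(b)` → prints [1, 6, 4, 92]

Answer: [1, 6, 4, 92]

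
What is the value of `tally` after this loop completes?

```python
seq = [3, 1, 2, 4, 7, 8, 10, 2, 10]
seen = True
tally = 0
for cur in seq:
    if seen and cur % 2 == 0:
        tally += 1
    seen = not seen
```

Count even values at even positions
`tally` takes the values: 0 → 1 → 2 → 3

Answer: 3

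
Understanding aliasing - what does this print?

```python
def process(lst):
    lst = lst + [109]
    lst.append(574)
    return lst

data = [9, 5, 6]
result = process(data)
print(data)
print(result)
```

Key concept: rebinding parameter vs mutation.
Step by step:
`data = [9, 5, 6]` → data = [9, 5, 6]
`result = process(data)` → result = [9, 5, 6, 109, 574]
`print(data)` → prints [9, 5, 6]
`print(result)` → prints [9, 5, 6, 109, 574]

Answer:
[9, 5, 6]
[9, 5, 6, 109, 574]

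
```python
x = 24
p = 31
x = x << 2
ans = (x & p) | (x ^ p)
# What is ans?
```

Trace:
`x = 24` → x = 24
`p = 31` → p = 31
`x = x << 2` → x = 96
`ans = (x & p) | (x ^ p)` → ans = 127
So ans = 127

Answer: 127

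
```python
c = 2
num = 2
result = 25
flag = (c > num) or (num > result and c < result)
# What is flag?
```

Trace:
`c = 2` → c = 2
`num = 2` → num = 2
`result = 25` → result = 25
`flag = (c > num) or (num > result and c < result)` → flag = False
So flag = False

Answer: False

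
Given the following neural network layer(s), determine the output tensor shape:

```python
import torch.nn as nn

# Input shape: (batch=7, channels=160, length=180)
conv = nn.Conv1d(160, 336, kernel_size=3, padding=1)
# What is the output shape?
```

Input: (7, 160, 180) -> Output: (7, 336, 180)

Answer: (7, 336, 180)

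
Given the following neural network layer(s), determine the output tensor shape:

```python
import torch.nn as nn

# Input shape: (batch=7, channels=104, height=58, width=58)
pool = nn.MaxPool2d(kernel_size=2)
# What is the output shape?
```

Input: (7, 104, 58, 58) -> Output: (7, 104, 29, 29)

Answer: (7, 104, 29, 29)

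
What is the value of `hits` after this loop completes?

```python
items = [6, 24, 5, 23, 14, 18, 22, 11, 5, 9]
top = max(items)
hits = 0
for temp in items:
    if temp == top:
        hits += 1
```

Count of max value 24 in [6, 24, 5, 23, 14, 18, 22, 11, 5, 9]
`hits` takes the values: 0 → 1

Answer: 1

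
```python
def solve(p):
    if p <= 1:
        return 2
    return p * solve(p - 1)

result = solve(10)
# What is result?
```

solve(10) = 10 * 9 * 8 * 7 * 6 * 5 * 4 * 3 * 2 * 2 = 7257600

Answer: 7257600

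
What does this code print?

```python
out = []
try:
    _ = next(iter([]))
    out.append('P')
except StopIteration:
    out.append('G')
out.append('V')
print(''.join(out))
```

Execution trace: 'G' (except StopIteration) → 'V' (after the try/except). Output: GV

Answer: GV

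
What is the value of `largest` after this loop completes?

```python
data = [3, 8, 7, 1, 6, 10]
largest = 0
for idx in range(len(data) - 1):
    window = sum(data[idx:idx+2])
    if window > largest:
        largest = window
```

Max sum of 2-element window in [3, 8, 7, 1, 6, 10]
`largest` takes the values: 0 → 11 → 15 → 16

Answer: 16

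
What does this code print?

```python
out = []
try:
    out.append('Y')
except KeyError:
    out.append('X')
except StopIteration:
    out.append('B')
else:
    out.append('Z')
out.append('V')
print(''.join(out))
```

Execution trace: 'Y' (try body, no exception) → 'Z' (else) → 'V' (after the try/except). Output: YZV

Answer: YZV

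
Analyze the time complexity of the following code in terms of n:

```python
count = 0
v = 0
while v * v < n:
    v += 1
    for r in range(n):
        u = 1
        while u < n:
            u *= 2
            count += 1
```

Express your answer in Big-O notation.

Each loop level contributes: √n × n × log n. Multiplying the contributions gives O(n√n log n).

Answer: O(n√n log n)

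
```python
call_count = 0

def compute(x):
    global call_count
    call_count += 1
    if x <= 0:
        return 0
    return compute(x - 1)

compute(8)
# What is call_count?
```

Linear recursion stepping by 1: 9 calls from x=8 down to ≤0.

Answer: 9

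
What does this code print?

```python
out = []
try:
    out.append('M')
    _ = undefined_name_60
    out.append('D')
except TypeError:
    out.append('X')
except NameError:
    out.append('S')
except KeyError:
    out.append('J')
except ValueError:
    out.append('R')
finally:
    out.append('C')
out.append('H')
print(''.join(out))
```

Execution trace: 'M' (try body) → 'S' (except NameError) → 'C' (finally) → 'H' (after the try/except). Output: MSCH

Answer: MSCH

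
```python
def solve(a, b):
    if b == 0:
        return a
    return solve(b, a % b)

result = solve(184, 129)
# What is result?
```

solve(184, 129) -> solve(129, 55) -> solve(55, 19) -> solve(19, 17) -> solve(17, 2) -> solve(2, 1) -> solve(1, 0) -> 1

Answer: 1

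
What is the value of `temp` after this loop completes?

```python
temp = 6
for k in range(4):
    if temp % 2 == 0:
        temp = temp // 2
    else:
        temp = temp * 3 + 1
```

Collatz-style transformation from 6
`temp` takes the values: 6 → 3 → 10 → 5 → 16

Answer: 16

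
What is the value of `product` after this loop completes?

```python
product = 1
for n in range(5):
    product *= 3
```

3^5 = 243
`product` takes the values: 1 → 3 → 9 → 27 → 81 → 243

Answer: 243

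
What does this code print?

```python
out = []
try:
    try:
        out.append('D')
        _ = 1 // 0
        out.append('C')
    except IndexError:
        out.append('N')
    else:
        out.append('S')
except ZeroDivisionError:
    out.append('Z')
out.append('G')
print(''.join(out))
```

Execution trace: 'D' (inner try body) → 'Z' (outer except ZeroDivisionError) → 'G' (after the try/except). Output: DZG

Answer: DZG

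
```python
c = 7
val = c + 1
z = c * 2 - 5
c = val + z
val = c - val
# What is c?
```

Trace:
`c = 7` → c = 7
`val = c + 1` → val = 8
`z = c * 2 - 5` → z = 9
`c = val + z` → c = 17
`val = c - val` → val = 9
So c = 17

Answer: 17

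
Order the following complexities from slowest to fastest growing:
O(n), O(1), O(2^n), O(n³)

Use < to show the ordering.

Ordered by growth rate: O(1) < O(n) < O(n³) < O(2^n)

Answer: O(1) < O(n) < O(n³) < O(2^n)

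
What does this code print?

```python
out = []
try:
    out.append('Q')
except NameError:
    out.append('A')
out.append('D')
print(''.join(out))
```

Execution trace: 'Q' (try body, no exception) → 'D' (after the try/except). Output: QD

Answer: QD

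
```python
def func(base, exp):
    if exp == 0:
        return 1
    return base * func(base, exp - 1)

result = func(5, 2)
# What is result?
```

func(5, 2) = 5 * 5 = 25

Answer: 25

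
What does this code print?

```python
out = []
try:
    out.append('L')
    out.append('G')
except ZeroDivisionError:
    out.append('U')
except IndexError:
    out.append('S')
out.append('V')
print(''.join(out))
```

Execution trace: 'L' (try body) → 'G' (try body, no exception) → 'V' (after the try/except). Output: LGV

Answer: LGV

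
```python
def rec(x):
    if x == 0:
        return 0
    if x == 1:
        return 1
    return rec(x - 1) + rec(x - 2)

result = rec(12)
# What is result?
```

Build up from base cases: rec(0)=0, rec(1)=1, rec(2)=1, rec(3)=2, rec(4)=3, rec(5)=5, rec(6)=8, ..., rec(12)=144

Answer: 144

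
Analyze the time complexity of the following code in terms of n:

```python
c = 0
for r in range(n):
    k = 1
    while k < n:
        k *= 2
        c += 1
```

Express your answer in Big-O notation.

Each loop level contributes: n × log n. Multiplying the contributions gives O(n log n).

Answer: O(n log n)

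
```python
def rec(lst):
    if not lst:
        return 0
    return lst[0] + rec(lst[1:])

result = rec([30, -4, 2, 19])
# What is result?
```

30 + (-4) + 2 + 19 + 0 = 47

Answer: 47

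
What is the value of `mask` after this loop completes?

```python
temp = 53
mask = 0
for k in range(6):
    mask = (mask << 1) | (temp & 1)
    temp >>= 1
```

Reverse lowest 6 bits of 53
`mask` takes the values: 0 → 1 → 2 → 5 → 10 → 21 → 43

Answer: 43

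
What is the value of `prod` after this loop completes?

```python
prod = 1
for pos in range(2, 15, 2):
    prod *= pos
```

Product of even numbers 2 to 14
`prod` takes the values: 1 → 2 → 8 → 48 → 384 → 3840 → 46080 → 645120

Answer: 645120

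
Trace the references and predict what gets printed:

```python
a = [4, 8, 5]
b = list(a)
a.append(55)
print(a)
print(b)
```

Key concept: list() constructor creates copy.
Step by step:
`a = [4, 8, 5]` → a = [4, 8, 5]
`b = list(a)` → b = [4, 8, 5]
`a.append(55)` → a = [4, 8, 5, 55]
`print(a)` → prints [4, 8, 5, 55]
`print(b)` → prints [4, 8, 5]

Answer:
[4, 8, 5, 55]
[4, 8, 5]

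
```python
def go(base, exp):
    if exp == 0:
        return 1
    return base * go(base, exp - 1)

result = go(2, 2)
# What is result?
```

go(2, 2) = 2 * 2 = 4

Answer: 4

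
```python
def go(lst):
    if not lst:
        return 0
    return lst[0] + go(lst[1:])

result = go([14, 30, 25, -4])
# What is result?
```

14 + 30 + 25 + (-4) + 0 = 65

Answer: 65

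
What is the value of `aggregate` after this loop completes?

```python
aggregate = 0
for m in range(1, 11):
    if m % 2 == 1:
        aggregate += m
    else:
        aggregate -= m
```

Add odd, subtract even
`aggregate` takes the values: 0 → 1 → -1 → 2 → -2 → 3 → -3 → 4 → -4 → 5 → -5

Answer: -5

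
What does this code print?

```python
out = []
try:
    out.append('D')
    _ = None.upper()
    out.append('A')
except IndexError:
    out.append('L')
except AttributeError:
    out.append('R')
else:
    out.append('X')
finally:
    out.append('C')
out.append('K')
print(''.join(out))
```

Execution trace: 'D' (try body) → 'R' (except AttributeError) → 'C' (finally) → 'K' (after the try/except). Output: DRCK

Answer: DRCK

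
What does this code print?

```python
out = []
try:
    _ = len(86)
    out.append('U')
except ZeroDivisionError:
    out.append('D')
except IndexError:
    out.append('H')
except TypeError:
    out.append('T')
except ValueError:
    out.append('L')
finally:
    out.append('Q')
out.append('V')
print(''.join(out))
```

Execution trace: 'T' (except TypeError) → 'Q' (finally) → 'V' (after the try/except). Output: TQV

Answer: TQV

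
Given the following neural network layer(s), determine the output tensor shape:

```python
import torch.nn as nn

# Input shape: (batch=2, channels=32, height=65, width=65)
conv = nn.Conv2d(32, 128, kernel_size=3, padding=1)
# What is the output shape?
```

Input: (2, 32, 65, 65) -> Output: (2, 128, 65, 65)

Answer: (2, 128, 65, 65)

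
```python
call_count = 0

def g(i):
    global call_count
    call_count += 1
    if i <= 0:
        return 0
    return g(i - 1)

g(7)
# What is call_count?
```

Linear recursion stepping by 1: 8 calls from i=7 down to ≤0.

Answer: 8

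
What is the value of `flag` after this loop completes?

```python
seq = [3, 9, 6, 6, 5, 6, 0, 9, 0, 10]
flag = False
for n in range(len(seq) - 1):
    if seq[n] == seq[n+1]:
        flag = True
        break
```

Check consecutive duplicates in [3, 9, 6, 6, 5, 6, 0, 9, 0, 10]
`flag` takes the values: False → True

Answer: True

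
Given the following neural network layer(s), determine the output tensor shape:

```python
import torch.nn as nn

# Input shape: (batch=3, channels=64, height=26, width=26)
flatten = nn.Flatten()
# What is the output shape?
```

Input: (3, 64, 26, 26) -> Output: (3, 43264)

Answer: (3, 43264)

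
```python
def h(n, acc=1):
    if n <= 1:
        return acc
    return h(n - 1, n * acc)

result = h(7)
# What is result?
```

Accumulator trace (n, acc): (7, 1) -> (6, 7) -> (5, 42) -> (4, 210) -> (3, 840) -> (2, 2520) -> (1, 5040) -> return 5040

Answer: 5040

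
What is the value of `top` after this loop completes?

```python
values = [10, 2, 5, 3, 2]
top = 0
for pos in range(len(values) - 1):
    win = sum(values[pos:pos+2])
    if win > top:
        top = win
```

Max sum of 2-element window in [10, 2, 5, 3, 2]
`top` takes the values: 0 → 12

Answer: 12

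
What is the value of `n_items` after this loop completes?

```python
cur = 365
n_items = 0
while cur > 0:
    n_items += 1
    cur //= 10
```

Count digits by repeated division by 10
`n_items` takes the values: 0 → 1 → 2 → 3

Answer: 3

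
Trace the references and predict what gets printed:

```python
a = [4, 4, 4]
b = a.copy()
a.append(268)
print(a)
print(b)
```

Key concept: list.copy() creates independent copy.
Step by step:
`a = [4, 4, 4]` → a = [4, 4, 4]
`b = a.copy()` → b = [4, 4, 4]
`a.append(268)` → a = [4, 4, 4, 268]
`print(a)` → prints [4, 4, 4, 268]
`print(b)` → prints [4, 4, 4]

Answer:
[4, 4, 4, 268]
[4, 4, 4]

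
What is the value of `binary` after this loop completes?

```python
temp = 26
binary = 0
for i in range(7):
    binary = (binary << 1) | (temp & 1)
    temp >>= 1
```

Reverse lowest 7 bits of 26
`binary` takes the values: 0 → 1 → 2 → 5 → 11 → 22 → 44

Answer: 44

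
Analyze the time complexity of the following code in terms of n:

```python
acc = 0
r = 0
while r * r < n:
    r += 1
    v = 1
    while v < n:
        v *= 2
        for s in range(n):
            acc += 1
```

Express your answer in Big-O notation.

Each loop level contributes: √n × log n × n. Multiplying the contributions gives O(n√n log n).

Answer: O(n√n log n)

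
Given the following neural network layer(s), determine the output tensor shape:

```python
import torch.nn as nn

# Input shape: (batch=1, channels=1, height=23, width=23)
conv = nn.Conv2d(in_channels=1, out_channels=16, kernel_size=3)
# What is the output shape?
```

Input: (1, 1, 23, 23) -> Output: (1, 16, 21, 21)

Answer: (1, 16, 21, 21)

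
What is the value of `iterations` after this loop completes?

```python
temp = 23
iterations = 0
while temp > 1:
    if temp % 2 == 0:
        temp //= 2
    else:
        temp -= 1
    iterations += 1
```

Steps to reduce 23 to 1
`iterations` takes the values: 0 → 1 → 2 → 3 → 4 → 5 → 6 → 7

Answer: 7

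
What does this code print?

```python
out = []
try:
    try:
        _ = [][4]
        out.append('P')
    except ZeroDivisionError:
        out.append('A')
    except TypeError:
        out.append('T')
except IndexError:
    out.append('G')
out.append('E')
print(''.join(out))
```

Execution trace: 'G' (outer except IndexError) → 'E' (after the try/except). Output: GE

Answer: GE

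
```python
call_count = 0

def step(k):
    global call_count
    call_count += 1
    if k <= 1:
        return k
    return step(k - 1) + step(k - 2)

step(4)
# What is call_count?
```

Calls(k) = 1 + Calls(k-1) + Calls(k-2); Calls(0)=Calls(1)=1. For k=4 this gives 9.

Answer: 9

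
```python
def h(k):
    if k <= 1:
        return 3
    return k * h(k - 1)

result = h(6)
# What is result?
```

h(6) = 6 * 5 * 4 * 3 * 2 * 3 = 2160

Answer: 2160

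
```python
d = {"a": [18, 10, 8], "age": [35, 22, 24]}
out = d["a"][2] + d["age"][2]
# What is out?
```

Trace:
`d = {"a": [18, 10, 8], "age": [35, 22, 24]}` → d = {'a': [18, 10, 8], 'age': [35, 22, 24]}
`out = d["a"][2] + d["age"][2]` → out = 32
So out = 32

Answer: 32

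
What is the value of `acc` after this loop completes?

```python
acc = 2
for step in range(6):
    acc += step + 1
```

Start at 2, add 1 to 6 = 23
`acc` takes the values: 2 → 3 → 5 → 8 → 12 → 17 → 23

Answer: 23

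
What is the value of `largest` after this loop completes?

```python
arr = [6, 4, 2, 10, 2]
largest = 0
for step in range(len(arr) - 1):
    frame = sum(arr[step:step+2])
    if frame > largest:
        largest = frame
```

Max sum of 2-element window in [6, 4, 2, 10, 2]
`largest` takes the values: 0 → 10 → 12

Answer: 12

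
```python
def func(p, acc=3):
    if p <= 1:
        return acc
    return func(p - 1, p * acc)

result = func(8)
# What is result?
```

Accumulator trace (n, acc): (8, 3) -> (7, 24) -> (6, 168) -> (5, 1008) -> (4, 5040) -> (3, 20160) -> (2, 60480) -> (1, 120960) -> return 120960

Answer: 120960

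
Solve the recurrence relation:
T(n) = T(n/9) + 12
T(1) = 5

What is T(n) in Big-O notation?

Each step divides n by 9 and adds 12. After log_9(n) steps we reach T(1)=5. So T(n) = 12·log_9(n) + 5 = O(log n).

Answer: O(log n)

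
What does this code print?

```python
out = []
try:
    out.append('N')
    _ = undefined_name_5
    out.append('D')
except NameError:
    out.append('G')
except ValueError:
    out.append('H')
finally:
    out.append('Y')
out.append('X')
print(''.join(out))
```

Execution trace: 'N' (try body) → 'G' (except NameError) → 'Y' (finally) → 'X' (after the try/except). Output: NGYX

Answer: NGYX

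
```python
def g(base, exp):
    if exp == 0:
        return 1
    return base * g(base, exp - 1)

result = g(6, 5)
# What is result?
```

g(6, 5) = 6 * 6 * 6 * 6 * 6 = 7776

Answer: 7776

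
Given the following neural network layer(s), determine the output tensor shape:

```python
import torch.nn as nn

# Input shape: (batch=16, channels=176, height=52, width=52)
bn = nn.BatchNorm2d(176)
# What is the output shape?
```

Input: (16, 176, 52, 52) -> Output: (16, 176, 52, 52)

Answer: (16, 176, 52, 52)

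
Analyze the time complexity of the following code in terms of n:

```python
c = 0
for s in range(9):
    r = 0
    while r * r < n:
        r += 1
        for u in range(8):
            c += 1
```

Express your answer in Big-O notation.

Each loop level contributes: 1 × √n × 1. Multiplying the contributions gives O(√n).

Answer: O(√n)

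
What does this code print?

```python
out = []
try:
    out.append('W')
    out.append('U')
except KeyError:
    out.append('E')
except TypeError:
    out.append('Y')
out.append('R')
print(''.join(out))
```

Execution trace: 'W' (try body) → 'U' (try body, no exception) → 'R' (after the try/except). Output: WUR

Answer: WUR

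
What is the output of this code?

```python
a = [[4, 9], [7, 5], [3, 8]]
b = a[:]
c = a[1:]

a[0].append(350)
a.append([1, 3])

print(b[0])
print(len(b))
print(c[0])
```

Key concept: slice with nested mutation.
Step by step:
`a = [[4, 9], [7, 5], [3, 8]]` → a = [[4, 9], [7, 5], [3, 8]]
`b = a[:]` → b = [[4, 9], [7, 5], [3, 8]]
`c = a[1:]` → c = [[7, 5], [3, 8]]
`a[0].append(350)` → a = [[4, 9, 350], [7, 5], [3, 8]]; b = [[4, 9, 350], [7, 5], [3, 8]]
`a.append([1, 3])` → a = [[4, 9, 350], [7, 5], [3, 8], [1, 3]]
`print(b[0])` → prints [4, 9, 350]
`print(len(b))` → prints 3
`print(c[0])` → prints [7, 5]

Answer:
[4, 9, 350]
3
[7, 5]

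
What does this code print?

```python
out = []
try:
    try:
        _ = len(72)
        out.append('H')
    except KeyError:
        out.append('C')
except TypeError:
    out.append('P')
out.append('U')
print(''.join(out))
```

Execution trace: 'P' (outer except TypeError) → 'U' (after the try/except). Output: PU

Answer: PU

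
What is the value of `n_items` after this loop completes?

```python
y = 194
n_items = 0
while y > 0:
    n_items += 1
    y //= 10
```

Count digits by repeated division by 10
`n_items` takes the values: 0 → 1 → 2 → 3

Answer: 3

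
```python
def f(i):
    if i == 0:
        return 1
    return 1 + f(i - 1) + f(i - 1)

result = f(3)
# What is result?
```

f(i) = 1 + 2·f(i-1), f(0)=1. Closed form: (1+1)·2^3 - 1 = 15.

Answer: 15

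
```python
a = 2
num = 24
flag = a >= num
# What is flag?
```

Trace:
`a = 2` → a = 2
`num = 24` → num = 24
`flag = a >= num` → flag = False
So flag = False

Answer: False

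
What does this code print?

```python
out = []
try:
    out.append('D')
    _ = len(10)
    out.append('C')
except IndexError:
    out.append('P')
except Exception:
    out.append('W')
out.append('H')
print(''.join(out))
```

Execution trace: 'D' (try body) → 'W' (except Exception) → 'H' (after the try/except). Output: DWH

Answer: DWH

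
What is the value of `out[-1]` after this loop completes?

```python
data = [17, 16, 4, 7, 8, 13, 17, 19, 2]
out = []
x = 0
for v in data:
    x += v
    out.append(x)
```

Cumulative sum ends at 103
`out` takes the values: [] → [17] → [17, 33] → [17, 33, 37] → [17, 33, 37, 44] → [17, 33, 37, 44, 52] → [17, 33, 37, 44, 52, 65] → [17, 33, 37, 44, 52, 65, 82] → [17, 33, 37, 44, 52, 65, 82, 101] → [17, 33, 37, 44, 52, 65, 82, 101, 103]
So `out[-1]` = 103

Answer: 103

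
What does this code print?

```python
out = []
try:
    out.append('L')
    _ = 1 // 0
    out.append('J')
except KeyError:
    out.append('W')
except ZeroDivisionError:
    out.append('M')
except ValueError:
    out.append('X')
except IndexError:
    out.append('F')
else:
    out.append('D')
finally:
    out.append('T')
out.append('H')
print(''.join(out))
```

Execution trace: 'L' (try body) → 'M' (except ZeroDivisionError) → 'T' (finally) → 'H' (after the try/except). Output: LMTH

Answer: LMTH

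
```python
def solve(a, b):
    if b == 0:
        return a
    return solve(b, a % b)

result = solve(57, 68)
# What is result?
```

solve(57, 68) -> solve(68, 57) -> solve(57, 11) -> solve(11, 2) -> solve(2, 1) -> solve(1, 0) -> 1

Answer: 1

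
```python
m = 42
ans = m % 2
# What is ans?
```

Trace:
`m = 42` → m = 42
`ans = m % 2` → ans = 0
So ans = 0

Answer: 0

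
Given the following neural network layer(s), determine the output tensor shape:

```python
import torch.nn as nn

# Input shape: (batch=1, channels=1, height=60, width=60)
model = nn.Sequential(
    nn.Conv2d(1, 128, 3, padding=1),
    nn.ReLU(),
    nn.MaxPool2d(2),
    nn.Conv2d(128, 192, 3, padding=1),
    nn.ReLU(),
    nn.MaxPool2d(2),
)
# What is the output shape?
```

Input: (1, 1, 60, 60) -> after first Conv2d: (1, 128, 60, 60) -> after first MaxPool2d: (1, 128, 30, 30) -> after second Conv2d: (1, 192, 30, 30) -> Output: (1, 192, 15, 15)

Answer: (1, 192, 15, 15)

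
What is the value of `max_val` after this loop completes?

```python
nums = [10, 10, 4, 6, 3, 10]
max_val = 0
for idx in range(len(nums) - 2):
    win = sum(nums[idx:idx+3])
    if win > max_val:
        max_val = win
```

Max sum of 3-element window in [10, 10, 4, 6, 3, 10]
`max_val` takes the values: 0 → 24

Answer: 24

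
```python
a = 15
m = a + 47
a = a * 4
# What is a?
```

Trace:
`a = 15` → a = 15
`m = a + 47` → m = 62
`a = a * 4` → a = 60
So a = 60

Answer: 60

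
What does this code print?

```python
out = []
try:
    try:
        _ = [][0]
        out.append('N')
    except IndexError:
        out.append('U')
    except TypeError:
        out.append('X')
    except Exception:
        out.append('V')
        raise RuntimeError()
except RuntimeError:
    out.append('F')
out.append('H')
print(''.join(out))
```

Execution trace: 'U' (inner except IndexError) → 'H' (after the try/except). Output: UH

Answer: UH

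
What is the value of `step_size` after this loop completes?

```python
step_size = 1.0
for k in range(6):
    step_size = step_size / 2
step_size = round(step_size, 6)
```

Halving LR 6 times: 1 / 2^6
`step_size` takes the values: 1.0 → 0.5 → 0.25 → 0.125 → 0.0625 → 0.03125 → 0.015625

Answer: 0.015625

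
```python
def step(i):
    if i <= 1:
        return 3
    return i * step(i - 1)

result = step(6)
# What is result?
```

step(6) = 6 * 5 * 4 * 3 * 2 * 3 = 2160

Answer: 2160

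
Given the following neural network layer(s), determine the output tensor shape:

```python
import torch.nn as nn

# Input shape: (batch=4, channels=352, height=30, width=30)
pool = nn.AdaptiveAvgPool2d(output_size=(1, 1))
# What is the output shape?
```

Input: (4, 352, 30, 30) -> Output: (4, 352, 1, 1)

Answer: (4, 352, 1, 1)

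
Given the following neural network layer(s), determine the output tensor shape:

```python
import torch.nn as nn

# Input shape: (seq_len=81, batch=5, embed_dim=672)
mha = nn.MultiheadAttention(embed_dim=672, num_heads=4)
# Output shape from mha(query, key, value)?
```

Input: (81, 5, 672) -> Output: (81, 5, 672)

Answer: (81, 5, 672)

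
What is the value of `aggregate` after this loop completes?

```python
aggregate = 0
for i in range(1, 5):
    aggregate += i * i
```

Sum of squares 1² to 4² = 30
`aggregate` takes the values: 0 → 1 → 5 → 14 → 30

Answer: 30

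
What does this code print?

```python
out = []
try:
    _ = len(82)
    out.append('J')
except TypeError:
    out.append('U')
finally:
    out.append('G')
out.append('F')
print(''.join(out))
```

Execution trace: 'U' (except TypeError) → 'G' (finally) → 'F' (after the try/except). Output: UGF

Answer: UGF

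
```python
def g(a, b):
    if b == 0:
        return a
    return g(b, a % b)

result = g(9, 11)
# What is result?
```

g(9, 11) -> g(11, 9) -> g(9, 2) -> g(2, 1) -> g(1, 0) -> 1

Answer: 1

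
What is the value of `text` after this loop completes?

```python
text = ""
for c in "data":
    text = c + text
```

Reverse 'data'
`text` takes the values: "" → "d" → "ad" → "tad" → "atad"

Answer: "atad"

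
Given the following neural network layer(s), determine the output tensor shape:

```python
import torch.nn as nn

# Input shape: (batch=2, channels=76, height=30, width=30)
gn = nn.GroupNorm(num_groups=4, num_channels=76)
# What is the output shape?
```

Input: (2, 76, 30, 30) -> Output: (2, 76, 30, 30)

Answer: (2, 76, 30, 30)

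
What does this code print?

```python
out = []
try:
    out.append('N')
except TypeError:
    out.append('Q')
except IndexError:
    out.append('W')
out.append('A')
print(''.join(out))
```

Execution trace: 'N' (try body, no exception) → 'A' (after the try/except). Output: NA

Answer: NA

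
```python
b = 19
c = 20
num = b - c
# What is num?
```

Trace:
`b = 19` → b = 19
`c = 20` → c = 20
`num = b - c` → num = -1
So num = -1

Answer: -1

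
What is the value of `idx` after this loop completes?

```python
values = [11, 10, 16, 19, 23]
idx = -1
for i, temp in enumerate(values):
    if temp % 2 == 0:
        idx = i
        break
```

First even number index in [11, 10, 16, 19, 23]
`idx` takes the values: -1 → 1

Answer: 1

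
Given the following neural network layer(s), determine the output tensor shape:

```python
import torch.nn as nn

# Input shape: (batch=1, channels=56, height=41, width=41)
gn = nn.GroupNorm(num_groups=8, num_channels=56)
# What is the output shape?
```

Input: (1, 56, 41, 41) -> Output: (1, 56, 41, 41)

Answer: (1, 56, 41, 41)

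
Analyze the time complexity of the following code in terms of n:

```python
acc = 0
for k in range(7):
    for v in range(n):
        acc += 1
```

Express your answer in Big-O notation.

Each loop level contributes: 1 × n. Multiplying the contributions gives O(n).

Answer: O(n)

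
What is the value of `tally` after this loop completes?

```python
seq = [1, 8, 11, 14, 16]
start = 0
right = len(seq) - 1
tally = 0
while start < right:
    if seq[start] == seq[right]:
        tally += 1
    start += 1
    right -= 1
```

Count matching pairs from ends
`tally` takes the values: 0

Answer: 0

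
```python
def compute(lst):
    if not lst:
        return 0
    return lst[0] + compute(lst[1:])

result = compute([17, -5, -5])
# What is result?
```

17 + (-5) + (-5) + 0 = 7

Answer: 7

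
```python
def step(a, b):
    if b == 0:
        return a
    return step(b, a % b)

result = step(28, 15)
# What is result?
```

step(28, 15) -> step(15, 13) -> step(13, 2) -> step(2, 1) -> step(1, 0) -> 1

Answer: 1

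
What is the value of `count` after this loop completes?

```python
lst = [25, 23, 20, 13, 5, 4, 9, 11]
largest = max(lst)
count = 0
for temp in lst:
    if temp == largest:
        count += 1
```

Count of max value 25 in [25, 23, 20, 13, 5, 4, 9, 11]
`count` takes the values: 0 → 1

Answer: 1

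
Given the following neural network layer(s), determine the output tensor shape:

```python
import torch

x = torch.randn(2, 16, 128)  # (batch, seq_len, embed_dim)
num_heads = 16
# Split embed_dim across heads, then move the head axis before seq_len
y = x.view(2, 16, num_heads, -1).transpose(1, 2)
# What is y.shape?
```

Input: (2, 16, 128) -> head_dim = 128 // 16 = 8; after view: (2, 16, 16, 8) -> after transpose(1, 2): (2, 16, 16, 8) -> Output: (2, 16, 16, 8)

Answer: (2, 16, 16, 8)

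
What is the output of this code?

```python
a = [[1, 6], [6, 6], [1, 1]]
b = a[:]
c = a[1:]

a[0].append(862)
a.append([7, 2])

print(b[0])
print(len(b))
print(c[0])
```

Key concept: slice with nested mutation.
Step by step:
`a = [[1, 6], [6, 6], [1, 1]]` → a = [[1, 6], [6, 6], [1, 1]]
`b = a[:]` → b = [[1, 6], [6, 6], [1, 1]]
`c = a[1:]` → c = [[6, 6], [1, 1]]
`a[0].append(862)` → a = [[1, 6, 862], [6, 6], [1, 1]]; b = [[1, 6, 862], [6, 6], [1, 1]]
`a.append([7, 2])` → a = [[1, 6, 862], [6, 6], [1, 1], [7, 2]]
`print(b[0])` → prints [1, 6, 862]
`print(len(b))` → prints 3
`print(c[0])` → prints [6, 6]

Answer:
[1, 6, 862]
3
[6, 6]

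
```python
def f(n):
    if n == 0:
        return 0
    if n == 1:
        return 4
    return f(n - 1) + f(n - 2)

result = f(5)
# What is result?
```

Build up from base cases: f(0)=0, f(1)=4, f(2)=4, f(3)=8, f(4)=12, f(5)=20

Answer: 20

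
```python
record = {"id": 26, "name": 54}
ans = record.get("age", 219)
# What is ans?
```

Trace:
`record = {"id": 26, "name": 54}` → record = {'id': 26, 'name': 54}
`ans = record.get("age", 219)` → ans = 219
So ans = 219

Answer: 219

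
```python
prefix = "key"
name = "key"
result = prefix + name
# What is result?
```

Trace:
`prefix = "key"` → prefix = 'key'
`name = "key"` → name = 'key'
`result = prefix + name` → result = 'keykey'
So result = 'keykey'

Answer: 'keykey'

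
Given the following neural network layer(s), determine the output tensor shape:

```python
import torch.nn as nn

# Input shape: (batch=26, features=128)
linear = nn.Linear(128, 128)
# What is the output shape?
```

Input: (26, 128) -> Output: (26, 128)

Answer: (26, 128)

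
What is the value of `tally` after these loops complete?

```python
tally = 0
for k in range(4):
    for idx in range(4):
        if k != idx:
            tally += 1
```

4² - 4 (exclude diagonal)
`tally` takes the values: 0 → 1 → 2 → 3 → 4 → 5 → 6 → 7 → 8 → 9 → 10 → 11 → 12

Answer: 12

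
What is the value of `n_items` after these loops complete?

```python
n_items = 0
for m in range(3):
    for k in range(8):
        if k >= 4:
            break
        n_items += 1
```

Inner breaks at 4, outer runs 3 times
`n_items` takes the values: 0 → 1 → 2 → 3 → 4 → 5 → 6 → 7 → 8 → 9 → 10 → 11 → 12

Answer: 12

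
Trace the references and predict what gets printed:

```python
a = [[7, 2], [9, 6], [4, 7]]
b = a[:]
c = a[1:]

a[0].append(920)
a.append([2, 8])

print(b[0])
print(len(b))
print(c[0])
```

Key concept: slice with nested mutation.
Step by step:
`a = [[7, 2], [9, 6], [4, 7]]` → a = [[7, 2], [9, 6], [4, 7]]
`b = a[:]` → b = [[7, 2], [9, 6], [4, 7]]
`c = a[1:]` → c = [[9, 6], [4, 7]]
`a[0].append(920)` → a = [[7, 2, 920], [9, 6], [4, 7]]; b = [[7, 2, 920], [9, 6], [4, 7]]
`a.append([2, 8])` → a = [[7, 2, 920], [9, 6], [4, 7], [2, 8]]
`print(b[0])` → prints [7, 2, 920]
`print(len(b))` → prints 3
`print(c[0])` → prints [9, 6]

Answer:
[7, 2, 920]
3
[9, 6]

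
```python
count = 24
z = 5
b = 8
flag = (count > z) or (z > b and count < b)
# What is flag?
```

Trace:
`count = 24` → count = 24
`z = 5` → z = 5
`b = 8` → b = 8
`flag = (count > z) or (z > b and count < b)` → flag = True
So flag = True

Answer: True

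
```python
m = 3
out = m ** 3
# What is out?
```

Trace:
`m = 3` → m = 3
`out = m ** 3` → out = 27
So out = 27

Answer: 27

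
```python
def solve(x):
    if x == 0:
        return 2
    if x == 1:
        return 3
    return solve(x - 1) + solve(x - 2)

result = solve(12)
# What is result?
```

Build up from base cases: solve(0)=2, solve(1)=3, solve(2)=5, solve(3)=8, solve(4)=13, solve(5)=21, solve(6)=34, ..., solve(12)=610

Answer: 610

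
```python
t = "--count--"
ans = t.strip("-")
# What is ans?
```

Trace:
`t = "--count--"` → t = '--count--'
`ans = t.strip("-")` → ans = 'count'
So ans = 'count'

Answer: 'count'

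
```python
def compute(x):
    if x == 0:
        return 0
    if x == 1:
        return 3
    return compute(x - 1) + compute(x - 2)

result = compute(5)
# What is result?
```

Build up from base cases: compute(0)=0, compute(1)=3, compute(2)=3, compute(3)=6, compute(4)=9, compute(5)=15

Answer: 15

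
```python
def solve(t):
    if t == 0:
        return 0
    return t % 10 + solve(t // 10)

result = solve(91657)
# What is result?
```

Sum of digits of 91657: 7 + 5 + 6 + 1 + 9 = 28

Answer: 28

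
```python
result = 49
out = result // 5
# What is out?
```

Trace:
`result = 49` → result = 49
`out = result // 5` → out = 9
So out = 9

Answer: 9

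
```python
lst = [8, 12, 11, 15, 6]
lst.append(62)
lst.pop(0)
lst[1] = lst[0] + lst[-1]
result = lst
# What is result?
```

Trace:
`lst = [8, 12, 11, 15, 6]` → lst = [8, 12, 11, 15, 6]
`lst.append(62)` → lst = [8, 12, 11, 15, 6, 62]
`lst.pop(0)` → lst = [12, 11, 15, 6, 62]
`lst[1] = lst[0] + lst[-1]` → lst = [12, 74, 15, 6, 62]
`result = lst` → result = [12, 74, 15, 6, 62]
So result = [12, 74, 15, 6, 62]

Answer: [12, 74, 15, 6, 62]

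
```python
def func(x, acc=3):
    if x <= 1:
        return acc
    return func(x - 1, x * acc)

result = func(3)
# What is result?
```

Accumulator trace (n, acc): (3, 3) -> (2, 9) -> (1, 18) -> return 18

Answer: 18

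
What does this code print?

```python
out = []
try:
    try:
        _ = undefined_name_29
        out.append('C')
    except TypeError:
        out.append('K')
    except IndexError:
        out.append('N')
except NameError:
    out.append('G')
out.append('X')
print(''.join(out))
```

Execution trace: 'G' (outer except NameError) → 'X' (after the try/except). Output: GX

Answer: GX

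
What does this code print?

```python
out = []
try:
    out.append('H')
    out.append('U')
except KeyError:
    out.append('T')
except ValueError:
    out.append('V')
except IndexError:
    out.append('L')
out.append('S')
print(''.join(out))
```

Execution trace: 'H' (try body) → 'U' (try body, no exception) → 'S' (after the try/except). Output: HUS

Answer: HUS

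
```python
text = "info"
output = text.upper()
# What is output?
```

Trace:
`text = "info"` → text = 'info'
`output = text.upper()` → output = 'INFO'
So output = 'INFO'

Answer: 'INFO'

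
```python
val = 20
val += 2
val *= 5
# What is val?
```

Trace:
`val = 20` → val = 20
`val += 2` → val = 22
`val *= 5` → val = 110
So val = 110

Answer: 110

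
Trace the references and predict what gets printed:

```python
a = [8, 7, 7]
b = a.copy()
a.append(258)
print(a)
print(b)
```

Key concept: list.copy() creates independent copy.
Step by step:
`a = [8, 7, 7]` → a = [8, 7, 7]
`b = a.copy()` → b = [8, 7, 7]
`a.append(258)` → a = [8, 7, 7, 258]
`print(a)` → prints [8, 7, 7, 258]
`print(b)` → prints [8, 7, 7]

Answer:
[8, 7, 7, 258]
[8, 7, 7]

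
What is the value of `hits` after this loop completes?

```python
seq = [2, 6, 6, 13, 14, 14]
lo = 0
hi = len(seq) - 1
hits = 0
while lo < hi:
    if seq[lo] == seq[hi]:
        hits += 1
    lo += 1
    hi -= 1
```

Count matching pairs from ends
`hits` takes the values: 0

Answer: 0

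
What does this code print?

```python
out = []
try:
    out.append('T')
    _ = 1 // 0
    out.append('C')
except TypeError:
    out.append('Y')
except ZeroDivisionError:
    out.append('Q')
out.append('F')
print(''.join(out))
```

Execution trace: 'T' (try body) → 'Q' (except ZeroDivisionError) → 'F' (after the try/except). Output: TQF

Answer: TQF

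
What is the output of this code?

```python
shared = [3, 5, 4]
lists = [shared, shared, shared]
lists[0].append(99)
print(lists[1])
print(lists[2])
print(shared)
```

Key concept: list of same reference.
Step by step:
`shared = [3, 5, 4]` → shared = [3, 5, 4]
`lists = [shared, shared, shared]` → lists = [[3, 5, 4], [3, 5, 4], [3, 5, 4]]
`lists[0].append(99)` → shared = [3, 5, 4, 99]; lists = [[3, 5, 4, 99], [3, 5, 4, 99], [3, 5, 4, 99]]
`print(lists[1])` → prints [3, 5, 4, 99]
`print(lists[2])` → prints [3, 5, 4, 99]
`print(shared)` → prints [3, 5, 4, 99]

Answer:
[3, 5, 4, 99]
[3, 5, 4, 99]
[3, 5, 4, 99]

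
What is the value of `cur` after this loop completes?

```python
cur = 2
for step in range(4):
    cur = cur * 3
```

Multiply by 3, 4 times: 2 * 3^4 = 162
`cur` takes the values: 2 → 6 → 18 → 54 → 162

Answer: 162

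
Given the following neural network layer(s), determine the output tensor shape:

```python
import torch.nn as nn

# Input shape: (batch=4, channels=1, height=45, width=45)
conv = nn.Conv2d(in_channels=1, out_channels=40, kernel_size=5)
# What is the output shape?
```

Input: (4, 1, 45, 45) -> Output: (4, 40, 41, 41)

Answer: (4, 40, 41, 41)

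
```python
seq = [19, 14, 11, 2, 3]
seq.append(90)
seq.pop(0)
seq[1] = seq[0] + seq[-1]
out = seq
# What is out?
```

Trace:
`seq = [19, 14, 11, 2, 3]` → seq = [19, 14, 11, 2, 3]
`seq.append(90)` → seq = [19, 14, 11, 2, 3, 90]
`seq.pop(0)` → seq = [14, 11, 2, 3, 90]
`seq[1] = seq[0] + seq[-1]` → seq = [14, 104, 2, 3, 90]
`out = seq` → out = [14, 104, 2, 3, 90]
So out = [14, 104, 2, 3, 90]

Answer: [14, 104, 2, 3, 90]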